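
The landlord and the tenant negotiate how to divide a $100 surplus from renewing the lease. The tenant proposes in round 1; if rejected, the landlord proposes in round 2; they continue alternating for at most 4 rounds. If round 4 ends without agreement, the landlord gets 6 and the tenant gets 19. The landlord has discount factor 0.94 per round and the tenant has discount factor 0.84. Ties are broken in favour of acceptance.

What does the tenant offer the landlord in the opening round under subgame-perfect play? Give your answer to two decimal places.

Work backward from the last round.
Round 4 (the landlord proposes): the tenant gets 19 if talks fail, so the landlord offers 19 and keeps 81.
Round 3 (the tenant proposes): the landlord can get 81 next round, worth 0.94 × 81 = 76.14 now; the tenant offers that and keeps 23.86.
Round 2 (the landlord proposes): the tenant can get 23.86 next round, worth 0.84 × 23.86 = 20.0424 now; the landlord offers that and keeps 79.9576.
Round 1 (the tenant proposes): the landlord can get 79.9576 next round, worth 0.94 × 79.9576 = 75.160144 now; the tenant offers that and keeps 24.839856.

75.16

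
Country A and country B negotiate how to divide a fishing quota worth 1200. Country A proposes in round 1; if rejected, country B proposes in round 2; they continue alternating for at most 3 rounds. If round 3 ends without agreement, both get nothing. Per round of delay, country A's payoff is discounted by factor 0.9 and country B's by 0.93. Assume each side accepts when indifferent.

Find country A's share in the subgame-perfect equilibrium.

Solve by backward induction from round 3.
Round 3 (country A proposes): rejection yields 0 for country B; country A offers 0 and keeps 1200.
Round 2 (country B proposes): country A can get 1200 next round, worth 0.9 × 1200 = 1080 now. Country B offers 1080 and keeps 1200 − 1080 = 120.
Round 1 (country A proposes): country B can get 120 next round, worth 0.93 × 120 = 111.6 now. Country A offers 111.6 and keeps 1200 − 111.6 = 1088.4.

1088.4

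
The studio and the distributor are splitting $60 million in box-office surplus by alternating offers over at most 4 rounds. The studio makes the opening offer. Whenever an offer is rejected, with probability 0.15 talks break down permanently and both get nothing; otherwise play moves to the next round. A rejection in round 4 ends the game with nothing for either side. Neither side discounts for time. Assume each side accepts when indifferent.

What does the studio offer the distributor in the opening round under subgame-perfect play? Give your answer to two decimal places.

Round 4 (the distributor proposes): rejection yields 0 for the studio; the distributor offers 0 and keeps 60.
Round 3 (the studio proposes): rejecting gives the distributor an expected 0.85 × 60 = 51. The studio offers 51 and keeps 60 − 51 = 9.
Round 2 (the distributor proposes): rejecting gives the studio an expected 0.85 × 9 = 7.65. The distributor offers 7.65 and keeps 60 − 7.65 = 52.35.
Round 1 (the studio proposes): rejecting gives the distributor an expected 0.85 × 52.35 = 44.4975; the studio offers that and keeps 15.5025.

44.50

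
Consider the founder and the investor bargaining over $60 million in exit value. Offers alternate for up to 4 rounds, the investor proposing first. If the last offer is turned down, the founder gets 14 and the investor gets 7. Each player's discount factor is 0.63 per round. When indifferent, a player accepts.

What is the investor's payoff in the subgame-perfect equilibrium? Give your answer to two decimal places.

32.76

Round 4 (the founder proposes): the investor gets 7 if talks fail, so the founder offers 7 and keeps 53.
Round 3 (the investor proposes): the founder can get 53 next round, worth 0.63 × 53 = 33.39 now, so the investor offers 33.39, keeping 26.61.
Round 2 (the founder proposes): the investor can get 26.61 next round, worth 0.63 × 26.61 = 16.7643 now, so the founder offers 16.7643, keeping 43.2357.
Round 1 (the investor proposes): the founder can get 43.2357 next round, worth 0.63 × 43.2357 = 27.238491 now, so the investor offers 27.238491, keeping 32.761509.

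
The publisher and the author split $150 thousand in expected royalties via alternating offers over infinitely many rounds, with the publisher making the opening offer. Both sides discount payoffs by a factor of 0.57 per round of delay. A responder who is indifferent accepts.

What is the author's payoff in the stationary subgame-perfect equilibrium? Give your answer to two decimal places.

When the publisher proposes, the author accepts any offer worth at least 0.57 times what the author would get by proposing next round; and vice versa.
This gives x = 150 − 0.57y and y = 150 − 0.57x, where x and y are each side's share when it proposes.
Hence (1 − 0.57·0.57)x = 150(1 − 0.57), i.e. 0.6751·x = 64.5.
x ≈ 95.5414; the author's share is 150 − x ≈ 54.4586.

54.46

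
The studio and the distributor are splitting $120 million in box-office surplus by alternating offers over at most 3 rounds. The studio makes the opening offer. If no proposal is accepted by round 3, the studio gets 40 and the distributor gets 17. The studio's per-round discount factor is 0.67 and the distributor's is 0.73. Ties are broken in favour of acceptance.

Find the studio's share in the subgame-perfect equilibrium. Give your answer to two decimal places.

By backward induction:
Round 3 (the studio proposes): the distributor gets 17 if talks fail, so the studio offers 17 and keeps 103.
Round 2 (the distributor proposes): the studio can get 103 next round, worth 0.67 × 103 = 69.01 now; the distributor offers that and keeps 50.99.
Round 1 (the studio proposes): the distributor can get 50.99 next round, worth 0.73 × 50.99 = 37.2227 now, so the studio offers 37.2227, keeping 82.7773.

82.78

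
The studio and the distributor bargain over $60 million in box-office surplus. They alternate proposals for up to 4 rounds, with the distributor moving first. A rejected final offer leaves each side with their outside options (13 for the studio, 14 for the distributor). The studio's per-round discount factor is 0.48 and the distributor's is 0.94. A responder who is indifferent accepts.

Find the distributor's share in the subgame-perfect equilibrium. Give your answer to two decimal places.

48.31

Round 4 (the studio proposes): the distributor gets 14 if talks fail, so the studio offers 14 and keeps 46.
Round 3 (the distributor proposes): the studio can get 46 next round, worth 0.48 × 46 = 22.08 now, so the distributor offers 22.08, keeping 37.92.
Round 2 (the studio proposes): the distributor can get 37.92 next round, worth 0.94 × 37.92 = 35.6448 now. The studio offers 35.6448 and keeps 60 − 35.6448 = 24.3552.
Round 1 (the distributor proposes): the studio can get 24.3552 next round, worth 0.48 × 24.3552 = 11.690496 now; the distributor offers that and keeps 48.309504.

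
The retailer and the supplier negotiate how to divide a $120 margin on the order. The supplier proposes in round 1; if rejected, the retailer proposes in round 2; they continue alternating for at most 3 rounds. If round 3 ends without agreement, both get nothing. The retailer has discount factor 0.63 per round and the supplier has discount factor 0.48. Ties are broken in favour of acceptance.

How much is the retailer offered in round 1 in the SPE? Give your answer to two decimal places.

Round 3 (the supplier proposes): rejection yields 0 for the retailer; the supplier offers 0 and keeps 120.
Round 2 (the retailer proposes): the supplier can get 120 next round, worth 0.48 × 120 = 57.6 now, so the retailer offers 57.6, keeping 62.4.
Round 1 (the supplier proposes): the retailer can get 62.4 next round, worth 0.63 × 62.4 = 39.312 now; the supplier offers that and keeps 80.688.

39.31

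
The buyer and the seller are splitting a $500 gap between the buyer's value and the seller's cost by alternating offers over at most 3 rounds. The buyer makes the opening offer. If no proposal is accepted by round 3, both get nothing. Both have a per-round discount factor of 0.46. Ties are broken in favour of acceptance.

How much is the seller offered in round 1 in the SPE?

Round 3 (the buyer proposes): rejection yields 0 for the seller; the buyer offers 0 and keeps 500.
Round 2 (the seller proposes): the buyer can get 500 next round, worth 0.46 × 500 = 230 now. The seller offers 230 and keeps 500 − 230 = 270.
Round 1 (the buyer proposes): the seller can get 270 next round, worth 0.46 × 270 = 124.2 now; the buyer offers that and keeps 375.8.

124.2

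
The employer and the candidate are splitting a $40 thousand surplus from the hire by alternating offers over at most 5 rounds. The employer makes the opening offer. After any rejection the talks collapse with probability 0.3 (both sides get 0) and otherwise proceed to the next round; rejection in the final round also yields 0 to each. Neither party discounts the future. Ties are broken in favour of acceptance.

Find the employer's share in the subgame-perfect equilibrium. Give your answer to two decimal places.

27.48

Round 5 (the employer proposes): the candidate will accept anything ≥ 0, so the employer offers 0 and keeps 40.
Round 4 (the candidate proposes): rejecting gives the employer an expected 0.7 × 40 = 28. The candidate offers 28 and keeps 40 − 28 = 12.
Round 3 (the employer proposes): rejecting gives the candidate an expected 0.7 × 12 = 8.4. The employer offers 8.4 and keeps 40 − 8.4 = 31.6.
Round 2 (the candidate proposes): rejecting gives the employer an expected 0.7 × 31.6 = 22.12, so the candidate offers 22.12, keeping 17.88.
Round 1 (the employer proposes): rejecting gives the candidate an expected 0.7 × 17.88 = 12.516. The employer offers 12.516 and keeps 40 − 12.516 = 27.484.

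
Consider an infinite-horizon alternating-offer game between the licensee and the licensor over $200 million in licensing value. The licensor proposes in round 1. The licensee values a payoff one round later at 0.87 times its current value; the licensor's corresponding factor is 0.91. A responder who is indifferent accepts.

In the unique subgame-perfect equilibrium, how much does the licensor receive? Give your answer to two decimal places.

In a stationary SPE each proposer offers the other exactly their discounted continuation value.
If the licensor keeps x when proposing and the licensee keeps y when proposing, then x = 200 − 0.87y and y = 200 − 0.91x.
Solving: x = 200(1 − 0.87) / (1 − 0.91·0.87) = 26 / 0.2083 ≈ 124.8200.
The licensee gets 200 − 124.8200 ≈ 75.1800.

124.82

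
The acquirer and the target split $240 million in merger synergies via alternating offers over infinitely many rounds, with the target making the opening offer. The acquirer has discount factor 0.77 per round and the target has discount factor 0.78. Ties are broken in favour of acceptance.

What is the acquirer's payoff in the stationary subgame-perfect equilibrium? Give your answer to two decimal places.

Let x be the target's share when the target proposes and y be the acquirer's share when the acquirer proposes.
The acquirer accepts iff offered ≥ 0.77·y, so x = 240 − 0.77y. Symmetrically y = 240 − 0.78x.
Substituting: x = 240 − 0.77(240 − 0.78x), giving x(1 − 0.78·0.77) = 240(1 − 0.77).
So x = 240 × 0.23 / 0.3994 ≈ 138.2073, and the acquirer receives 240 − x ≈ 101.7927.

101.79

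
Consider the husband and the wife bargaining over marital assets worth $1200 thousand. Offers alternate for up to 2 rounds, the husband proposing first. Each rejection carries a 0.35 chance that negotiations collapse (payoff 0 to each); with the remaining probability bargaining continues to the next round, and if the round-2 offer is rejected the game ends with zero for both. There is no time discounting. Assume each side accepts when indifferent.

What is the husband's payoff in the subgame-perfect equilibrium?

By backward induction:
Round 2 (the wife proposes): the husband will accept anything ≥ 0, so the wife offers 0 and keeps 1200.
Round 1 (the husband proposes): rejecting gives the wife an expected 0.65 × 1200 = 780. The husband offers 780 and keeps 1200 − 780 = 420.

420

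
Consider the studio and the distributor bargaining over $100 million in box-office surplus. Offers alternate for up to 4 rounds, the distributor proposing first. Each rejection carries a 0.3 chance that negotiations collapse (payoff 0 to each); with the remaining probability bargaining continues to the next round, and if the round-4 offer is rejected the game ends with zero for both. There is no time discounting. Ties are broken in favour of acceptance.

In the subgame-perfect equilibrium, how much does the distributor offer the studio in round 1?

Round 4 (the studio proposes): the distributor will accept anything ≥ 0, so the studio offers 0 and keeps 100.
Round 3 (the distributor proposes): rejecting gives the studio an expected 0.7 × 100 = 70, so the distributor offers 70, keeping 30.
Round 2 (the studio proposes): rejecting gives the distributor an expected 0.7 × 30 = 21; the studio offers that and keeps 79.
Round 1 (the distributor proposes): rejecting gives the studio an expected 0.7 × 79 = 55.3, so the distributor offers 55.3, keeping 44.7.

55.3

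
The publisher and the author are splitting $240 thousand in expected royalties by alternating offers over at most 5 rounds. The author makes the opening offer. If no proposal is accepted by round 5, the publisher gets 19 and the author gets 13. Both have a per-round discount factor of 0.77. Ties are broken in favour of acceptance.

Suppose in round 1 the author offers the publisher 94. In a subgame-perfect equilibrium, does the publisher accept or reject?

Round 5 (the author proposes): the publisher gets 19 if talks fail, so the author offers 19 and keeps 221.
Round 4 (the publisher proposes): the author can get 221 next round, worth 0.77 × 221 = 170.17 now, so the publisher offers 170.17, keeping 69.83.
Round 3 (the author proposes): the publisher can get 69.83 next round, worth 0.77 × 69.83 = 53.7691 now, so the author offers 53.7691, keeping 186.2309.
Round 2 (the publisher proposes): the author can get 186.2309 next round, worth 0.77 × 186.2309 = 143.397793 now; the publisher offers that and keeps 96.602207.
So by rejecting in round 1, the publisher gets 96.602207 next round, worth 0.77 × 96.602207 = 74.38369939 now.
Offer 94 ≥ 74.38369939, so the publisher accepts.

Accept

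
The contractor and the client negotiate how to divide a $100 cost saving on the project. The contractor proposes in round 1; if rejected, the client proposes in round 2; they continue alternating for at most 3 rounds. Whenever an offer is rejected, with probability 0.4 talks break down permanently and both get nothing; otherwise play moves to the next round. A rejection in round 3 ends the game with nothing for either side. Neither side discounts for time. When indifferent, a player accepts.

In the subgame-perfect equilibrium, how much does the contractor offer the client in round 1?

Round 3 (the contractor proposes): rejection yields 0 for the client; the contractor offers 0 and keeps 100.
Round 2 (the client proposes): rejecting gives the contractor an expected 0.6 × 100 = 60, so the client offers 60, keeping 40.
Round 1 (the contractor proposes): rejecting gives the client an expected 0.6 × 40 = 24. The contractor offers 24 and keeps 100 − 24 = 76.

24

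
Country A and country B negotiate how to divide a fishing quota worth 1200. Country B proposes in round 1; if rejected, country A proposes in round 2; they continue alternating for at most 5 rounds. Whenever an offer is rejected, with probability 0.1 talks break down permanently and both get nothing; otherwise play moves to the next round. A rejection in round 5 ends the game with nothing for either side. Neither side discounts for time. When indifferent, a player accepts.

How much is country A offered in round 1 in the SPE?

Round 5 (country B proposes): rejection yields 0 for country A; country B offers 0 and keeps 1200.
Round 4 (country A proposes): rejecting gives country B an expected 0.9 × 1200 = 1080, so country A offers 1080, keeping 120.
Round 3 (country B proposes): rejecting gives country A an expected 0.9 × 120 = 108. Country B offers 108 and keeps 1200 − 108 = 1092.
Round 2 (country A proposes): rejecting gives country B an expected 0.9 × 1092 = 982.8; country A offers that and keeps 217.2.
Round 1 (country B proposes): rejecting gives country A an expected 0.9 × 217.2 = 195.48. Country B offers 195.48 and keeps 1200 − 195.48 = 1004.52.

195.48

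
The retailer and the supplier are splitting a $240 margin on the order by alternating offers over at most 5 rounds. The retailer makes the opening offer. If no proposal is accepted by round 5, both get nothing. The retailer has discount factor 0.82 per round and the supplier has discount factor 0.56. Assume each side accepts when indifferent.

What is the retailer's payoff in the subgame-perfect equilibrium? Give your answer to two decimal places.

204.70

Work backward from the last round.
Round 5 (the retailer proposes): rejection yields 0 for the supplier; the retailer offers 0 and keeps 240.
Round 4 (the supplier proposes): the retailer can get 240 next round, worth 0.82 × 240 = 196.8 now; the supplier offers that and keeps 43.2.
Round 3 (the retailer proposes): the supplier can get 43.2 next round, worth 0.56 × 43.2 = 24.192 now; the retailer offers that and keeps 215.808.
Round 2 (the supplier proposes): the retailer can get 215.808 next round, worth 0.82 × 215.808 = 176.96256 now, so the supplier offers 176.96256, keeping 63.03744.
Round 1 (the retailer proposes): the supplier can get 63.03744 next round, worth 0.56 × 63.03744 = 35.3009664 now, so the retailer offers 35.3009664, keeping 204.6990336.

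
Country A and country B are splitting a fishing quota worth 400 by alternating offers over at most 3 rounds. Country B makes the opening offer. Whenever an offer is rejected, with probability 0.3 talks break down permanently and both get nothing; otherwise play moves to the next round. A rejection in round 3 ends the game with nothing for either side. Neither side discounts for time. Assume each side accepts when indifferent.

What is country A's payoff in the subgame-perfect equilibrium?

84

Round 3 (country B proposes): rejection yields 0 for country A; country B offers 0 and keeps 400.
Round 2 (country A proposes): rejecting gives country B an expected 0.7 × 400 = 280. Country A offers 280 and keeps 400 − 280 = 120.
Round 1 (country B proposes): rejecting gives country A an expected 0.7 × 120 = 84. Country B offers 84 and keeps 400 − 84 = 316.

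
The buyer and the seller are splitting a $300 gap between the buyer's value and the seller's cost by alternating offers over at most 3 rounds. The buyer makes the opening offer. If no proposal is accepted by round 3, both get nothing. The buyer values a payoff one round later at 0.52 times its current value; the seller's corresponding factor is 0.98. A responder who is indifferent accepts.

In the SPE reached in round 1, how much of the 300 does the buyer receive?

Round 3 (the buyer proposes): the seller will accept anything ≥ 0, so the buyer offers 0 and keeps 300.
Round 2 (the seller proposes): the buyer can get 300 next round, worth 0.52 × 300 = 156 now, so the seller offers 156, keeping 144.
Round 1 (the buyer proposes): the seller can get 144 next round, worth 0.98 × 144 = 141.12 now; the buyer offers that and keeps 158.88.

158.88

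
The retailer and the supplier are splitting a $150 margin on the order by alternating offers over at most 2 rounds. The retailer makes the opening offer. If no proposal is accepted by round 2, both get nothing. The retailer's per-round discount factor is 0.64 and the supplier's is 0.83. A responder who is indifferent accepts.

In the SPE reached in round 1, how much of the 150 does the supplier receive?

124.5

Round 2 (the supplier proposes): the retailer will accept anything ≥ 0, so the supplier offers 0 and keeps 150.
Round 1 (the retailer proposes): the supplier can get 150 next round, worth 0.83 × 150 = 124.5 now. The retailer offers 124.5 and keeps 150 − 124.5 = 25.5.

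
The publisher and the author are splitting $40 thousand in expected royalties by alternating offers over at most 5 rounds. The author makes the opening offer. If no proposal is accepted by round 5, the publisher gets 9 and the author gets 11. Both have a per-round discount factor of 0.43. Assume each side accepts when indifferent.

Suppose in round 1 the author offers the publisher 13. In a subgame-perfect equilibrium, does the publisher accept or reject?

Round 5 (the author proposes): the publisher gets 9 if talks fail, so the author offers 9 and keeps 31.
Round 4 (the publisher proposes): the author can get 31 next round, worth 0.43 × 31 = 13.33 now, so the publisher offers 13.33, keeping 26.67.
Round 3 (the author proposes): the publisher can get 26.67 next round, worth 0.43 × 26.67 = 11.4681 now, so the author offers 11.4681, keeping 28.5319.
Round 2 (the publisher proposes): the author can get 28.5319 next round, worth 0.43 × 28.5319 = 12.268717 now. The publisher offers 12.268717 and keeps 40 − 12.268717 = 27.731283.
So by rejecting in round 1, the publisher gets 27.731283 next round, worth 0.43 × 27.731283 = 11.92445169 now.
Offer 13 ≥ 11.92445169, so the publisher accepts.

Accept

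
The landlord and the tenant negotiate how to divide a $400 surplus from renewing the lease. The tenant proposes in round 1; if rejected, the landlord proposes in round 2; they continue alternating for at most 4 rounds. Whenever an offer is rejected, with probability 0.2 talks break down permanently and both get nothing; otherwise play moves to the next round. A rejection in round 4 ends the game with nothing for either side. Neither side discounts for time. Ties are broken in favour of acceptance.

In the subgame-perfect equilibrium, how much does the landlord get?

Round 4 (the landlord proposes): rejection yields 0 for the tenant; the landlord offers 0 and keeps 400.
Round 3 (the tenant proposes): rejecting gives the landlord an expected 0.8 × 400 = 320; the tenant offers that and keeps 80.
Round 2 (the landlord proposes): rejecting gives the tenant an expected 0.8 × 80 = 64. The landlord offers 64 and keeps 400 − 64 = 336.
Round 1 (the tenant proposes): rejecting gives the landlord an expected 0.8 × 336 = 268.8, so the tenant offers 268.8, keeping 131.2.

268.8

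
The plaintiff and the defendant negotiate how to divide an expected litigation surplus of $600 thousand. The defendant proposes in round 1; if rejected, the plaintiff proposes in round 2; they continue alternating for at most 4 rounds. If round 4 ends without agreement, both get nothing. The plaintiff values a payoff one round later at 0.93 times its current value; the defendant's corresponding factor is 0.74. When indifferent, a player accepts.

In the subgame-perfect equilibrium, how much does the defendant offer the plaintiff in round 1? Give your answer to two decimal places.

Solve by backward induction from round 4.
Round 4 (the plaintiff proposes): the defendant will accept anything ≥ 0, so the plaintiff offers 0 and keeps 600.
Round 3 (the defendant proposes): the plaintiff can get 600 next round, worth 0.93 × 600 = 558 now. The defendant offers 558 and keeps 600 − 558 = 42.
Round 2 (the plaintiff proposes): the defendant can get 42 next round, worth 0.74 × 42 = 31.08 now. The plaintiff offers 31.08 and keeps 600 − 31.08 = 568.92.
Round 1 (the defendant proposes): the plaintiff can get 568.92 next round, worth 0.93 × 568.92 = 529.0956 now; the defendant offers that and keeps 70.9044.

529.10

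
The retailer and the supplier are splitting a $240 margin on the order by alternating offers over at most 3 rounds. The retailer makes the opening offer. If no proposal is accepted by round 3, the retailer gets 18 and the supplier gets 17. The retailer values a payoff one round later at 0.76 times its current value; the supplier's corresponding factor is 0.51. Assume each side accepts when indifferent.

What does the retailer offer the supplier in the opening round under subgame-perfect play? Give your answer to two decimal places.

35.97

Round 3 (the retailer proposes): the supplier gets 17 if talks fail, so the retailer offers 17 and keeps 223.
Round 2 (the supplier proposes): the retailer can get 223 next round, worth 0.76 × 223 = 169.48 now, so the supplier offers 169.48, keeping 70.52.
Round 1 (the retailer proposes): the supplier can get 70.52 next round, worth 0.51 × 70.52 = 35.9652 now, so the retailer offers 35.9652, keeping 204.0348.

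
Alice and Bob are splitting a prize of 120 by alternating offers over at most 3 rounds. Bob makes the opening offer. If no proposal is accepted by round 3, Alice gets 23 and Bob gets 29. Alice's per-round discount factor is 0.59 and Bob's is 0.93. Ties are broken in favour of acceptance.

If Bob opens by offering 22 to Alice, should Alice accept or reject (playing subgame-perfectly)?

Round 3 (Bob proposes): Alice gets 23 if talks fail, so Bob offers 23 and keeps 97.
Round 2 (Alice proposes): Bob can get 97 next round, worth 0.93 × 97 = 90.21 now; Alice offers that and keeps 29.79.
So by rejecting in round 1, Alice gets 29.79 next round, worth 0.59 × 29.79 = 17.5761 now.
Offer 22 ≥ 17.5761, so Alice accepts.

Accept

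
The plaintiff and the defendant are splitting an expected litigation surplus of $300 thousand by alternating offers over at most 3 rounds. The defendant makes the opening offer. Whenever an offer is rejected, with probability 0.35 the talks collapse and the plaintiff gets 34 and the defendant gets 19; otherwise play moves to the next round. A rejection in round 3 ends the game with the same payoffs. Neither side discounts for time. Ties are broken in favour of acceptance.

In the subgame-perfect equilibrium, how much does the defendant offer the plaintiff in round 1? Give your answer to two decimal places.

Round 3 (the defendant proposes): the plaintiff gets 34 if talks fail, so the defendant offers 34 and keeps 266.
Round 2 (the plaintiff proposes): rejecting gives the defendant an expected 0.65 × 266 + 0.35 × 19 = 179.55, so the plaintiff offers 179.55, keeping 120.45.
Round 1 (the defendant proposes): rejecting gives the plaintiff an expected 0.65 × 120.45 + 0.35 × 34 = 90.1925. The defendant offers 90.1925 and keeps 300 − 90.1925 = 209.8075.

90.19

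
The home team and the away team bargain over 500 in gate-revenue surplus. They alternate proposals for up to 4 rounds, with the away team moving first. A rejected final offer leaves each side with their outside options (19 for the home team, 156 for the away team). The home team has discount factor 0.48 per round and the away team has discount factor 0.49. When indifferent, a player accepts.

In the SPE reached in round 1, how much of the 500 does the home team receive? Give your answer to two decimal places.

161.24

Round 4 (the home team proposes): the away team gets 156 if talks fail, so the home team offers 156 and keeps 344.
Round 3 (the away team proposes): the home team can get 344 next round, worth 0.48 × 344 = 165.12 now. The away team offers 165.12 and keeps 500 − 165.12 = 334.88.
Round 2 (the home team proposes): the away team can get 334.88 next round, worth 0.49 × 334.88 = 164.0912 now, so the home team offers 164.0912, keeping 335.9088.
Round 1 (the away team proposes): the home team can get 335.9088 next round, worth 0.48 × 335.9088 = 161.236224 now. The away team offers 161.236224 and keeps 500 − 161.236224 = 338.763776.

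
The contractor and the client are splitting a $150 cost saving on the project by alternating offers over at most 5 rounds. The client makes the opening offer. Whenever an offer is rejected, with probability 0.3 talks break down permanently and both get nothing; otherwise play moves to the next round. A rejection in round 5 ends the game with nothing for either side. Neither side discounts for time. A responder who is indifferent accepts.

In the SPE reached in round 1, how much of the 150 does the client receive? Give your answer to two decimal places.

103.07

Round 5 (the client proposes): the contractor will accept anything ≥ 0, so the client offers 0 and keeps 150.
Round 4 (the contractor proposes): rejecting gives the client an expected 0.7 × 150 = 105, so the contractor offers 105, keeping 45.
Round 3 (the client proposes): rejecting gives the contractor an expected 0.7 × 45 = 31.5. The client offers 31.5 and keeps 150 − 31.5 = 118.5.
Round 2 (the contractor proposes): rejecting gives the client an expected 0.7 × 118.5 = 82.95, so the contractor offers 82.95, keeping 67.05.
Round 1 (the client proposes): rejecting gives the contractor an expected 0.7 × 67.05 = 46.935; the client offers that and keeps 103.065.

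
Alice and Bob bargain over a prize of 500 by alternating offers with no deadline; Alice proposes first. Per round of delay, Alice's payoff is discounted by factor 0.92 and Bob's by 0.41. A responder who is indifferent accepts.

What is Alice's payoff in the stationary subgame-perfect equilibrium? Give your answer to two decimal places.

473.67

When Alice proposes, Bob accepts any offer worth at least 0.41 times what Bob would get by proposing next round; and vice versa.
This gives x = 500 − 0.41y and y = 500 − 0.92x, where x and y are each side's share when it proposes.
Hence (1 − 0.41·0.92)x = 500(1 − 0.41), i.e. 0.6228·x = 295.
x ≈ 473.6673; Bob's share is 500 − x ≈ 26.3327.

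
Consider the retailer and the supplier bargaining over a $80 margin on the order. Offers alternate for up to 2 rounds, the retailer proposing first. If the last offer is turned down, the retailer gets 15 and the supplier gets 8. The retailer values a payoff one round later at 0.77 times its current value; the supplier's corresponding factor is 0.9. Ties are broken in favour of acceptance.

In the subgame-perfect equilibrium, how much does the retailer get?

Round 2 (the supplier proposes): the retailer gets 15 if talks fail, so the supplier offers 15 and keeps 65.
Round 1 (the retailer proposes): the supplier can get 65 next round, worth 0.9 × 65 = 58.5 now. The retailer offers 58.5 and keeps 80 − 58.5 = 21.5.

21.5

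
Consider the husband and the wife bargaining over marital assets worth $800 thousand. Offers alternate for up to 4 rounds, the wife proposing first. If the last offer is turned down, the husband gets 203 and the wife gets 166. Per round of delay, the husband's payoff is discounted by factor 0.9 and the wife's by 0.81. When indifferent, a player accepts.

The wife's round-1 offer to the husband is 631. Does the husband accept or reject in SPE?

Accept

Round 4 (the husband proposes): the wife gets 166 if talks fail, so the husband offers 166 and keeps 634.
Round 3 (the wife proposes): the husband can get 634 next round, worth 0.9 × 634 = 570.6 now. The wife offers 570.6 and keeps 800 − 570.6 = 229.4.
Round 2 (the husband proposes): the wife can get 229.4 next round, worth 0.81 × 229.4 = 185.814 now. The husband offers 185.814 and keeps 800 − 185.814 = 614.186.
So by rejecting in round 1, the husband gets 614.186 next round, worth 0.9 × 614.186 = 552.7674 now.
Offer 631 ≥ 552.7674, so the husband accepts.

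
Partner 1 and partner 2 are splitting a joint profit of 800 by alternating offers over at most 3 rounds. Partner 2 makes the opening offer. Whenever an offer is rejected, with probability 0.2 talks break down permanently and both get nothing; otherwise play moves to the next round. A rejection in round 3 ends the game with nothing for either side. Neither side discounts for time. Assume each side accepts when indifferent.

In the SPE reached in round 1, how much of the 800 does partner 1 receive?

By backward induction:
Round 3 (partner 2 proposes): rejection yields 0 for partner 1; partner 2 offers 0 and keeps 800.
Round 2 (partner 1 proposes): rejecting gives partner 2 an expected 0.8 × 800 = 640, so partner 1 offers 640, keeping 160.
Round 1 (partner 2 proposes): rejecting gives partner 1 an expected 0.8 × 160 = 128; partner 2 offers that and keeps 672.

128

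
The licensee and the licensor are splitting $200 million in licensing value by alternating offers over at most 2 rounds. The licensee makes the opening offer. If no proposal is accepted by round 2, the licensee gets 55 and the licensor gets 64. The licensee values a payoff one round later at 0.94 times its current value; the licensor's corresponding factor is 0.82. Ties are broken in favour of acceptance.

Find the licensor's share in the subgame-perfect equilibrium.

118.9

Round 2 (the licensor proposes): the licensee gets 55 if talks fail, so the licensor offers 55 and keeps 145.
Round 1 (the licensee proposes): the licensor can get 145 next round, worth 0.82 × 145 = 118.9 now. The licensee offers 118.9 and keeps 200 − 118.9 = 81.1.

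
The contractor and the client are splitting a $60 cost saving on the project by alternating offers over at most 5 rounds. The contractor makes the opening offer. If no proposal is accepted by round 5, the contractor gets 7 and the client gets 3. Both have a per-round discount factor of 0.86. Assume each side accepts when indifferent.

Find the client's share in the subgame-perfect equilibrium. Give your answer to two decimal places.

By backward induction:
Round 5 (the contractor proposes): the client gets 3 if talks fail, so the contractor offers 3 and keeps 57.
Round 4 (the client proposes): the contractor can get 57 next round, worth 0.86 × 57 = 49.02 now, so the client offers 49.02, keeping 10.98.
Round 3 (the contractor proposes): the client can get 10.98 next round, worth 0.86 × 10.98 = 9.4428 now. The contractor offers 9.4428 and keeps 60 − 9.4428 = 50.5572.
Round 2 (the client proposes): the contractor can get 50.5572 next round, worth 0.86 × 50.5572 = 43.479192 now. The client offers 43.479192 and keeps 60 − 43.479192 = 16.520808.
Round 1 (the contractor proposes): the client can get 16.520808 next round, worth 0.86 × 16.520808 = 14.20789488 now, so the contractor offers 14.20789488, keeping 45.79210512.

14.21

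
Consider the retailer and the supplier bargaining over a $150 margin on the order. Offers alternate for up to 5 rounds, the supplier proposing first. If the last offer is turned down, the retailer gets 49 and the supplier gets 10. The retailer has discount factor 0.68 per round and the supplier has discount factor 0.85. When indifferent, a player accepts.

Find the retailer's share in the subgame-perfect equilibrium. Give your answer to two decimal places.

40.51

Round 5 (the supplier proposes): the retailer gets 49 if talks fail, so the supplier offers 49 and keeps 101.
Round 4 (the retailer proposes): the supplier can get 101 next round, worth 0.85 × 101 = 85.85 now; the retailer offers that and keeps 64.15.
Round 3 (the supplier proposes): the retailer can get 64.15 next round, worth 0.68 × 64.15 = 43.622 now. The supplier offers 43.622 and keeps 150 − 43.622 = 106.378.
Round 2 (the retailer proposes): the supplier can get 106.378 next round, worth 0.85 × 106.378 = 90.4213 now; the retailer offers that and keeps 59.5787.
Round 1 (the supplier proposes): the retailer can get 59.5787 next round, worth 0.68 × 59.5787 = 40.513516 now; the supplier offers that and keeps 109.486484.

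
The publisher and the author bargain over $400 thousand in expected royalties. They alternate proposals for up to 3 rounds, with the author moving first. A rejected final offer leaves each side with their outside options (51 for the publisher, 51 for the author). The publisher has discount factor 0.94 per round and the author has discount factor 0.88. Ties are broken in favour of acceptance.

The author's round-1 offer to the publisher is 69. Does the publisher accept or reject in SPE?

Round 3 (the author proposes): the publisher gets 51 if talks fail, so the author offers 51 and keeps 349.
Round 2 (the publisher proposes): the author can get 349 next round, worth 0.88 × 349 = 307.12 now. The publisher offers 307.12 and keeps 400 − 307.12 = 92.88.
So by rejecting in round 1, the publisher gets 92.88 next round, worth 0.94 × 92.88 = 87.3072 now.
Offer 69 < 87.3072, so the publisher rejects.

Reject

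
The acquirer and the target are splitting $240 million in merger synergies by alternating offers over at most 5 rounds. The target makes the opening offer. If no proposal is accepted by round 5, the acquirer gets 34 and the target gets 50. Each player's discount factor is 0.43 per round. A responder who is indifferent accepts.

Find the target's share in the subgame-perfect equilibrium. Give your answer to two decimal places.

Round 5 (the target proposes): the acquirer gets 34 if talks fail, so the target offers 34 and keeps 206.
Round 4 (the acquirer proposes): the target can get 206 next round, worth 0.43 × 206 = 88.58 now. The acquirer offers 88.58 and keeps 240 − 88.58 = 151.42.
Round 3 (the target proposes): the acquirer can get 151.42 next round, worth 0.43 × 151.42 = 65.1106 now, so the target offers 65.1106, keeping 174.8894.
Round 2 (the acquirer proposes): the target can get 174.8894 next round, worth 0.43 × 174.8894 = 75.202442 now, so the acquirer offers 75.202442, keeping 164.797558.
Round 1 (the target proposes): the acquirer can get 164.797558 next round, worth 0.43 × 164.797558 = 70.86294994 now. The target offers 70.86294994 and keeps 240 − 70.86294994 = 169.13705006.

169.14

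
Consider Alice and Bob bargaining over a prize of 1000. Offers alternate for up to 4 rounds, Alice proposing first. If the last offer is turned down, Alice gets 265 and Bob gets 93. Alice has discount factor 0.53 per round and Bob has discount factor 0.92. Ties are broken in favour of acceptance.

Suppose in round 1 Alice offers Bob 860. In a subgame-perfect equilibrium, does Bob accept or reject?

Accept

Work out Bob's continuation value if the offer is rejected.
Round 4 (Bob proposes): Alice gets 265 if talks fail, so Bob offers 265 and keeps 735.
Round 3 (Alice proposes): Bob can get 735 next round, worth 0.92 × 735 = 676.2 now, so Alice offers 676.2, keeping 323.8.
Round 2 (Bob proposes): Alice can get 323.8 next round, worth 0.53 × 323.8 = 171.614 now; Bob offers that and keeps 828.386.
So by rejecting in round 1, Bob gets 828.386 next round, worth 0.92 × 828.386 = 762.11512 now.
Offer 860 ≥ 762.11512, so Bob accepts.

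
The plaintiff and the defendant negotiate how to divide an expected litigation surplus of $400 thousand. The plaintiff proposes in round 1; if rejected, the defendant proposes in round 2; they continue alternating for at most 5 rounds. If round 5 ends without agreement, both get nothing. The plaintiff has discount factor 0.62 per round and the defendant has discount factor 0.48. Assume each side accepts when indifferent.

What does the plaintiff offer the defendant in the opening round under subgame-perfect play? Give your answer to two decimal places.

94.67

By backward induction:
Round 5 (the plaintiff proposes): the defendant will accept anything ≥ 0, so the plaintiff offers 0 and keeps 400.
Round 4 (the defendant proposes): the plaintiff can get 400 next round, worth 0.62 × 400 = 248 now. The defendant offers 248 and keeps 400 − 248 = 152.
Round 3 (the plaintiff proposes): the defendant can get 152 next round, worth 0.48 × 152 = 72.96 now, so the plaintiff offers 72.96, keeping 327.04.
Round 2 (the defendant proposes): the plaintiff can get 327.04 next round, worth 0.62 × 327.04 = 202.7648 now. The defendant offers 202.7648 and keeps 400 − 202.7648 = 197.2352.
Round 1 (the plaintiff proposes): the defendant can get 197.2352 next round, worth 0.48 × 197.2352 = 94.672896 now. The plaintiff offers 94.672896 and keeps 400 − 94.672896 = 305.327104.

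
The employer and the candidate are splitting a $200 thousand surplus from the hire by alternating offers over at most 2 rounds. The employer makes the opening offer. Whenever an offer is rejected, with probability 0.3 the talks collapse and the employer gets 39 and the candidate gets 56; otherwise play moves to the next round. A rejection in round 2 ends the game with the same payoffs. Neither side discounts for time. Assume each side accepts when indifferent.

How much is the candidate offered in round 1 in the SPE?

By backward induction:
Round 2 (the candidate proposes): the employer gets 39 if talks fail, so the candidate offers 39 and keeps 161.
Round 1 (the employer proposes): rejecting gives the candidate an expected 0.7 × 161 + 0.3 × 56 = 129.5; the employer offers that and keeps 70.5.

129.5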